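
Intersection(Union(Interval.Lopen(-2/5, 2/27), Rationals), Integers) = Integers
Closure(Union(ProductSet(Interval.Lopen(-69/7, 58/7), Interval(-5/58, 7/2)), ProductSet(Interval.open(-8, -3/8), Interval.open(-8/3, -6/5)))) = Union(ProductSet({-8, -3/8}, Interval(-8/3, -6/5)), ProductSet(Interval(-69/7, 58/7), Interval(-5/58, 7/2)), ProductSet(Interval(-8, -3/8), {-8/3, -6/5}), ProductSet(Interval.open(-8, -3/8), Interval.open(-8/3, -6/5)))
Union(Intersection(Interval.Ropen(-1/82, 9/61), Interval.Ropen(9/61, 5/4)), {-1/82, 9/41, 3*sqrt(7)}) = {-1/82, 9/41, 3*sqrt(7)}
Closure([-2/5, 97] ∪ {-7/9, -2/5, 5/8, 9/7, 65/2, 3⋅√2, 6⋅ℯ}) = {-7/9} ∪ [-2/5, 97]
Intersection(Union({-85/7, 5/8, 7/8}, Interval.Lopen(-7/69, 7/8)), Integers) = Range(0, 1, 1)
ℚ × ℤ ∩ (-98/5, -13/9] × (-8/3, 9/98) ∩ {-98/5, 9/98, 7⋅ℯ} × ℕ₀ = ∅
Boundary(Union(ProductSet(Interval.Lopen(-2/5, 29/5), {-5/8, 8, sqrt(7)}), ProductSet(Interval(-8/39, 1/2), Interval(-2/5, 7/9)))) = Union(ProductSet({-8/39, 1/2}, Interval(-2/5, 7/9)), ProductSet(Interval(-2/5, 29/5), {-5/8, 8, sqrt(7)}), ProductSet(Interval(-8/39, 1/2), {-2/5, 7/9}))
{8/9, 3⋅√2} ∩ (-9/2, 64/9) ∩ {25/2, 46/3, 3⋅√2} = {3⋅√2}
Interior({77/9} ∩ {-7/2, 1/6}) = ∅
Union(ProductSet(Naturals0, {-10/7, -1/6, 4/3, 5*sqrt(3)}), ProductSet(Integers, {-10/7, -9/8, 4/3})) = Union(ProductSet(Integers, {-10/7, -9/8, 4/3}), ProductSet(Naturals0, {-10/7, -1/6, 4/3, 5*sqrt(3)}))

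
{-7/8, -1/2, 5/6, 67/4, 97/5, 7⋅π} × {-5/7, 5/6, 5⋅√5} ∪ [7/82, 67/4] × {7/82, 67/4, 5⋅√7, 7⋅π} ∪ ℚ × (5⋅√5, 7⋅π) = (ℚ × (5⋅√5, 7⋅π)) ∪ ([7/82, 67/4] × {7/82, 67/4, 5⋅√7, 7⋅π}) ∪ ({-7/8, -1/2, 5/6, 67/4, 97/5, 7⋅π} × {-5/7, 5/6, 5⋅√5})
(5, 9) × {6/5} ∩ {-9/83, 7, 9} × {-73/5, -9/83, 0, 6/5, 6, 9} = {7} × {6/5}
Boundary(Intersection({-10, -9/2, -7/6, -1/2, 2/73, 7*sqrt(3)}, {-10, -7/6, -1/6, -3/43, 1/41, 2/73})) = {-10, -7/6, 2/73}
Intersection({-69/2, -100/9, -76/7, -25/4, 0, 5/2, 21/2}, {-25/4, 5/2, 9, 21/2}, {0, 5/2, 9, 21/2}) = {5/2, 21/2}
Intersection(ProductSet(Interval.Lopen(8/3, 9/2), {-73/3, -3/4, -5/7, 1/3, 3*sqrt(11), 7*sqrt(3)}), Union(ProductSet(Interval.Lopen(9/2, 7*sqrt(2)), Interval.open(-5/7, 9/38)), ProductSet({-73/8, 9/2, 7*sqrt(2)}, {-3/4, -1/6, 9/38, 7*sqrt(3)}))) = ProductSet({9/2}, {-3/4, 7*sqrt(3)})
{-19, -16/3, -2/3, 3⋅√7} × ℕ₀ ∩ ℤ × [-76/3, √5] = {-19} × {0, 1, 2}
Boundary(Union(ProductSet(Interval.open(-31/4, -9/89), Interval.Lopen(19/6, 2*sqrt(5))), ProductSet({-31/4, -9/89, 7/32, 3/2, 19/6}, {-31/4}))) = Union(ProductSet({-31/4, -9/89}, Interval(19/6, 2*sqrt(5))), ProductSet({-31/4, -9/89, 7/32, 3/2, 19/6}, {-31/4}), ProductSet(Interval(-31/4, -9/89), {19/6, 2*sqrt(5)}))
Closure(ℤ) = ℤ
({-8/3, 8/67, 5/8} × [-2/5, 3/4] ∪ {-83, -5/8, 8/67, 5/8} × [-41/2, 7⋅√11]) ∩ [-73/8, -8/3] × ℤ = {-8/3} × {0}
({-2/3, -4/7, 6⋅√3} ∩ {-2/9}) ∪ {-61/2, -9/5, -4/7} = {-61/2, -9/5, -4/7}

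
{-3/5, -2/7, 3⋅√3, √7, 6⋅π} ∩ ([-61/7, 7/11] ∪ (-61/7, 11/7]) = {-3/5, -2/7}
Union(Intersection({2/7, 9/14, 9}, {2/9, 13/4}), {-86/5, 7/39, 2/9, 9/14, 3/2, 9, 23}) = {-86/5, 7/39, 2/9, 9/14, 3/2, 9, 23}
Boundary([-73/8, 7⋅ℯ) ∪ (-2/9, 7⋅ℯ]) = {-73/8, 7⋅ℯ}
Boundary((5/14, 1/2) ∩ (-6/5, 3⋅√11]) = {5/14, 1/2}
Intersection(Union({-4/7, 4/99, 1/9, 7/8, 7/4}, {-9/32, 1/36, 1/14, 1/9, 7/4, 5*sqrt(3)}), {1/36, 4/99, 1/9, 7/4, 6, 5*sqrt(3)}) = {1/36, 4/99, 1/9, 7/4, 5*sqrt(3)}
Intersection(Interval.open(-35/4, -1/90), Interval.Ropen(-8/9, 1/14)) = Interval.Ropen(-8/9, -1/90)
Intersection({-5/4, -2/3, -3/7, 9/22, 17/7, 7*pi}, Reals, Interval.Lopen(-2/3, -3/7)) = {-3/7}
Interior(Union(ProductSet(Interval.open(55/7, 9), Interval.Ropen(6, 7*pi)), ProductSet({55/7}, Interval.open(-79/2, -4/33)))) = ProductSet(Interval.open(55/7, 9), Interval.open(6, 7*pi))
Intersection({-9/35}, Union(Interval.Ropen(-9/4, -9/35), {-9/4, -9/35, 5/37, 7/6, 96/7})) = {-9/35}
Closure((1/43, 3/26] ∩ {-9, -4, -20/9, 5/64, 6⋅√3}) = {5/64}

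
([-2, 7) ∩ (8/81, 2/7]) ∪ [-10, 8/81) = [-10, 8/81) ∪ (8/81, 2/7]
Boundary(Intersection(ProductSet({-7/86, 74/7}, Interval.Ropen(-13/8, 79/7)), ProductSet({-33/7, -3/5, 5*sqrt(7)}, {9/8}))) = EmptySet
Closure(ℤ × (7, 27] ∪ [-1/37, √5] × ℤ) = (ℤ × [7, 27]) ∪ ([-1/37, √5] × ℤ)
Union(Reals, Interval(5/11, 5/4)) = Interval(-oo, oo)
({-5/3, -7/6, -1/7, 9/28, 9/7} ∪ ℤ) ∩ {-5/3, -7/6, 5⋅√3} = {-5/3, -7/6}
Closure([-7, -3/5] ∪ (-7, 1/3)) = [-7, 1/3]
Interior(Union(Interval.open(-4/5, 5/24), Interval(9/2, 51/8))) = Union(Interval.open(-4/5, 5/24), Interval.open(9/2, 51/8))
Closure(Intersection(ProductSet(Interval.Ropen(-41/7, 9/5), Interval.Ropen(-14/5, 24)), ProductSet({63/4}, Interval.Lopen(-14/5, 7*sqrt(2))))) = EmptySet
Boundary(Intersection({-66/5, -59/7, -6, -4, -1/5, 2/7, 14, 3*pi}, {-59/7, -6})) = {-59/7, -6}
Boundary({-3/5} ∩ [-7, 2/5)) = {-3/5}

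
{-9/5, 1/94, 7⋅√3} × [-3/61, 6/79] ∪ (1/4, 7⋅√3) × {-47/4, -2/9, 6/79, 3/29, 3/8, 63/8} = ({-9/5, 1/94, 7⋅√3} × [-3/61, 6/79]) ∪ ((1/4, 7⋅√3) × {-47/4, -2/9, 6/79, 3/29, 3/8, 63/8})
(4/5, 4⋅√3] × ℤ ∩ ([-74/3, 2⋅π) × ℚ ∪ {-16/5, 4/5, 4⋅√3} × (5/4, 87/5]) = ((4/5, 2⋅π) × ℤ) ∪ ({4⋅√3} × {2, 3, …, 17})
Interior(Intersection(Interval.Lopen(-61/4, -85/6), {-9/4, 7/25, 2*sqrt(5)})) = EmptySet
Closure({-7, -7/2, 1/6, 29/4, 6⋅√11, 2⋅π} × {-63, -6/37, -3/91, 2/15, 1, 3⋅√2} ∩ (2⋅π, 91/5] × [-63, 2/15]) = {29/4} × {-63, -6/37, -3/91, 2/15}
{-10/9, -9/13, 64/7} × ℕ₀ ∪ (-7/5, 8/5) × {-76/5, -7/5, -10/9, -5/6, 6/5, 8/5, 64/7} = ({-10/9, -9/13, 64/7} × ℕ₀) ∪ ((-7/5, 8/5) × {-76/5, -7/5, -10/9, -5/6, 6/5, 8/5, 64/7})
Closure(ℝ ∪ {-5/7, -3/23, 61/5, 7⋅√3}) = ℝ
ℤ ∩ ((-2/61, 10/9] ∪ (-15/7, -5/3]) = {-2} ∪ {0, 1}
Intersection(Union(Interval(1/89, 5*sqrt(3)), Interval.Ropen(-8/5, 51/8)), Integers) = Range(-1, 9, 1)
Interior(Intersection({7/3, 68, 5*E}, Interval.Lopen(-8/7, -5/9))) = EmptySet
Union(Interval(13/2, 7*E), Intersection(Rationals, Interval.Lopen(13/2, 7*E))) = Union(Intersection(Interval.Lopen(13/2, 7*E), Rationals), Interval(13/2, 7*E))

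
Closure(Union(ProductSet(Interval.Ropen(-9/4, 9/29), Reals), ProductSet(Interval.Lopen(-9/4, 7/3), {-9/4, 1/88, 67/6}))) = Union(ProductSet(Interval(-9/4, 9/29), Reals), ProductSet(Interval(-9/4, 7/3), {-9/4, 1/88, 67/6}))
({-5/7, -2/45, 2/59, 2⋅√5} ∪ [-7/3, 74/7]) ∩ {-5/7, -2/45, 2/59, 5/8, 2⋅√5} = {-5/7, -2/45, 2/59, 5/8, 2⋅√5}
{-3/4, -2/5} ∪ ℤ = ℤ ∪ {-3/4, -2/5}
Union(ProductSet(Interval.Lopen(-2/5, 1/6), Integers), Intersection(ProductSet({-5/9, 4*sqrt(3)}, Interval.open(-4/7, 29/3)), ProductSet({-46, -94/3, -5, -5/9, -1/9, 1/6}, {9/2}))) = Union(ProductSet({-5/9}, {9/2}), ProductSet(Interval.Lopen(-2/5, 1/6), Integers))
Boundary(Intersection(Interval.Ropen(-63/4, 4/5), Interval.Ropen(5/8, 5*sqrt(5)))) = {5/8, 4/5}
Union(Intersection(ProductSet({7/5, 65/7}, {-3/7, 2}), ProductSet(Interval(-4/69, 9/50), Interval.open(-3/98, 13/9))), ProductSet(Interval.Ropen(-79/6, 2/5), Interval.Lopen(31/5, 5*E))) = ProductSet(Interval.Ropen(-79/6, 2/5), Interval.Lopen(31/5, 5*E))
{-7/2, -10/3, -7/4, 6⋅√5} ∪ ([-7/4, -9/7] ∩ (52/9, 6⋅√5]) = {-7/2, -10/3, -7/4, 6⋅√5}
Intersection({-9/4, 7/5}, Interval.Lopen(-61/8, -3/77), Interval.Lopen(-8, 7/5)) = {-9/4}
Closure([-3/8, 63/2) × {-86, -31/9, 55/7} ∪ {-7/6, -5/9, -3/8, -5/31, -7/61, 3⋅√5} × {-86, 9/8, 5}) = ([-3/8, 63/2] × {-86, -31/9, 55/7}) ∪ ({-7/6, -5/9, -3/8, -5/31, -7/61, 3⋅√5} × {-86, 9/8, 5})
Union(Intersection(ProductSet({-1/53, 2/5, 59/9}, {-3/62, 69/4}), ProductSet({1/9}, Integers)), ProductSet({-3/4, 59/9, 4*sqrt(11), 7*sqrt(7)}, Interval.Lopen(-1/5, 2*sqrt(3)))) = ProductSet({-3/4, 59/9, 4*sqrt(11), 7*sqrt(7)}, Interval.Lopen(-1/5, 2*sqrt(3)))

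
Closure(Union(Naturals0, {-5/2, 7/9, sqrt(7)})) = Union({-5/2, 7/9, sqrt(7)}, Naturals0)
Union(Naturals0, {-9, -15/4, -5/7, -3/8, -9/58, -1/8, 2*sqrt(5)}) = Union({-9, -15/4, -5/7, -3/8, -9/58, -1/8, 2*sqrt(5)}, Naturals0)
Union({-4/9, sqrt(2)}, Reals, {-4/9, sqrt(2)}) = Reals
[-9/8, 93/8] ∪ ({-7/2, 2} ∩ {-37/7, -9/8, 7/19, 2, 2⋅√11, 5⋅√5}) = [-9/8, 93/8]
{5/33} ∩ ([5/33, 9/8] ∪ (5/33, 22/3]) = {5/33}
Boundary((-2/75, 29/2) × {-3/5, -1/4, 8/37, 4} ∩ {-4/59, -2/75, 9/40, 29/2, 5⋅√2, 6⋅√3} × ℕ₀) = {9/40, 5⋅√2, 6⋅√3} × {4}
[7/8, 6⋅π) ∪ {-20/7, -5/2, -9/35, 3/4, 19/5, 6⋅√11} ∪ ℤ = ℤ ∪ {-20/7, -5/2, -9/35, 3/4, 6⋅√11} ∪ [7/8, 6⋅π)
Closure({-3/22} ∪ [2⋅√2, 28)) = {-3/22} ∪ [2⋅√2, 28]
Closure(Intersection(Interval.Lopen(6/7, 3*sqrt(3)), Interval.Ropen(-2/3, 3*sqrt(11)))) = Interval(6/7, 3*sqrt(3))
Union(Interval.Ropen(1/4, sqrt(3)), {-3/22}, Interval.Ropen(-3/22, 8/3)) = Interval.Ropen(-3/22, 8/3)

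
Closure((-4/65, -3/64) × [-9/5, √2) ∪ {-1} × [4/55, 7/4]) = ({-1} × [4/55, 7/4]) ∪ ({-4/65, -3/64} × [-9/5, √2]) ∪ ([-4/65, -3/64] × {-9/5, √2}) ∪ ((-4/65, -3/64) × [-9/5, √2))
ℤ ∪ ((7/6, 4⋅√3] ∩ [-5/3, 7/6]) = ℤ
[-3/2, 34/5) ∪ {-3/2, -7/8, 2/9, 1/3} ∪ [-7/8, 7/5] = [-3/2, 34/5)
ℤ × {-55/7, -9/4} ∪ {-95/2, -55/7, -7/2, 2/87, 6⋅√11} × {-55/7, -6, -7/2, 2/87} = (ℤ × {-55/7, -9/4}) ∪ ({-95/2, -55/7, -7/2, 2/87, 6⋅√11} × {-55/7, -6, -7/2, 2/87})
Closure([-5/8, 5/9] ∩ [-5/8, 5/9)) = [-5/8, 5/9]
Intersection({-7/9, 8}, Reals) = {-7/9, 8}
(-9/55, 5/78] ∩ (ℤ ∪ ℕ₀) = {0}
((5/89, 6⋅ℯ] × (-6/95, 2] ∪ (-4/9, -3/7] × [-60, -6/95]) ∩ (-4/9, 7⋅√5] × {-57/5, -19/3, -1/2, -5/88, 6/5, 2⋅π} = ((-4/9, -3/7] × {-57/5, -19/3, -1/2}) ∪ ((5/89, 7⋅√5] × {-5/88, 6/5})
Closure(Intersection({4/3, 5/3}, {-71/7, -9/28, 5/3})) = {5/3}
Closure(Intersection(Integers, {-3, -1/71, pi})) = {-3}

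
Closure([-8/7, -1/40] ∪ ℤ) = ℤ ∪ [-8/7, -1/40]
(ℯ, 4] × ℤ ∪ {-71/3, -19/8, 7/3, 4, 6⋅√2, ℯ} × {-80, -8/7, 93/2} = ((ℯ, 4] × ℤ) ∪ ({-71/3, -19/8, 7/3, 4, 6⋅√2, ℯ} × {-80, -8/7, 93/2})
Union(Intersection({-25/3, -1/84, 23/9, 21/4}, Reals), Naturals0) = Union({-25/3, -1/84, 23/9, 21/4}, Naturals0)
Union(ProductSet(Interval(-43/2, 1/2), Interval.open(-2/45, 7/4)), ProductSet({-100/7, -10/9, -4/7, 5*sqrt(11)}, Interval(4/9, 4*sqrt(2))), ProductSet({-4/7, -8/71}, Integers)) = Union(ProductSet({-4/7, -8/71}, Integers), ProductSet({-100/7, -10/9, -4/7, 5*sqrt(11)}, Interval(4/9, 4*sqrt(2))), ProductSet(Interval(-43/2, 1/2), Interval.open(-2/45, 7/4)))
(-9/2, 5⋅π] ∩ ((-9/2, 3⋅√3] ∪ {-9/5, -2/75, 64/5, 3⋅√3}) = (-9/2, 3⋅√3] ∪ {64/5}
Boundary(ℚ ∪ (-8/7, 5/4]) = (-∞, -8/7] ∪ [5/4, ∞)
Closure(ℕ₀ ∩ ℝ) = ℕ₀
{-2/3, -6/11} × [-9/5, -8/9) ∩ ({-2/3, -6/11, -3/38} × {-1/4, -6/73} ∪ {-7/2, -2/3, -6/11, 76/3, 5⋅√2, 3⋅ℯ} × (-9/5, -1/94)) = {-2/3, -6/11} × (-9/5, -8/9)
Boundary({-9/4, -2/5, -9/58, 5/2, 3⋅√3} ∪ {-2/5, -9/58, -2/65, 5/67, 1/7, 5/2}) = {-9/4, -2/5, -9/58, -2/65, 5/67, 1/7, 5/2, 3⋅√3}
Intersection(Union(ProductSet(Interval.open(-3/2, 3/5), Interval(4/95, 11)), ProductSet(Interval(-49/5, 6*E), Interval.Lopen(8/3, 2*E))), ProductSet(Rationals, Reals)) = Union(ProductSet(Intersection(Interval(-49/5, 6*E), Rationals), Interval.Lopen(8/3, 2*E)), ProductSet(Intersection(Interval.open(-3/2, 3/5), Rationals), Interval(4/95, 11)))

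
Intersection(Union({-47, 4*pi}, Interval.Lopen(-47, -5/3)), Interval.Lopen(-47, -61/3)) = Interval.Lopen(-47, -61/3)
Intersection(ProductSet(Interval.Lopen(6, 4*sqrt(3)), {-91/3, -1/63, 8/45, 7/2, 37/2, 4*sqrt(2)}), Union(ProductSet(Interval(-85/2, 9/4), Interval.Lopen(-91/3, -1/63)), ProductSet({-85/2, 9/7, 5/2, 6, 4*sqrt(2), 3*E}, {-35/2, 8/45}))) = EmptySet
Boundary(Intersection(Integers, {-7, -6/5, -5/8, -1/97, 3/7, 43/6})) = {-7}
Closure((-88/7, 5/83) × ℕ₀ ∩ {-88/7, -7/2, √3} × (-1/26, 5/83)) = {-7/2} × {0}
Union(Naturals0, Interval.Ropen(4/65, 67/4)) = Union(Interval.Ropen(4/65, 67/4), Naturals0)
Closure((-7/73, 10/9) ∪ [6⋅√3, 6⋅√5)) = [-7/73, 10/9] ∪ [6⋅√3, 6⋅√5]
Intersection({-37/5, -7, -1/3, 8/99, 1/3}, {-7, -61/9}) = {-7}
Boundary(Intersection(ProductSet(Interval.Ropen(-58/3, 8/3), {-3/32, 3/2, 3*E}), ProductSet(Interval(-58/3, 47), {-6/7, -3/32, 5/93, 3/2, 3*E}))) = ProductSet(Interval(-58/3, 8/3), {-3/32, 3/2, 3*E})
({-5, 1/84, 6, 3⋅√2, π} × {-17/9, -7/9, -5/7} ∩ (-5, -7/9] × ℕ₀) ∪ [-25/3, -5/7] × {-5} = [-25/3, -5/7] × {-5}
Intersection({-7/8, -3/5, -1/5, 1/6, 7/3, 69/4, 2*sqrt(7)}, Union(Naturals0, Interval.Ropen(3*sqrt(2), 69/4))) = {2*sqrt(7)}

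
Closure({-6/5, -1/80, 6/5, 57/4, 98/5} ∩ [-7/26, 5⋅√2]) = {-1/80, 6/5}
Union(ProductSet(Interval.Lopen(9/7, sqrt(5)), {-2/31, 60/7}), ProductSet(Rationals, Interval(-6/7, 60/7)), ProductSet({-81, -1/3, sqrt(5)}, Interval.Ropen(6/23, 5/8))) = Union(ProductSet({-81, -1/3, sqrt(5)}, Interval.Ropen(6/23, 5/8)), ProductSet(Interval.Lopen(9/7, sqrt(5)), {-2/31, 60/7}), ProductSet(Rationals, Interval(-6/7, 60/7)))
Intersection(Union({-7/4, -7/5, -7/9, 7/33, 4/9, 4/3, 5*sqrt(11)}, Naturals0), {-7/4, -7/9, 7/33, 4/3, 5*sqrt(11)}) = {-7/4, -7/9, 7/33, 4/3, 5*sqrt(11)}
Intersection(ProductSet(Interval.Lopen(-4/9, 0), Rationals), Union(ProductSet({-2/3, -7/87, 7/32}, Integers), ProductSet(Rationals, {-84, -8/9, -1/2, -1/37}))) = Union(ProductSet({-7/87}, Integers), ProductSet(Intersection(Interval.Lopen(-4/9, 0), Rationals), {-84, -8/9, -1/2, -1/37}))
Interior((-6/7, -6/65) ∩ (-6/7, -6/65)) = (-6/7, -6/65)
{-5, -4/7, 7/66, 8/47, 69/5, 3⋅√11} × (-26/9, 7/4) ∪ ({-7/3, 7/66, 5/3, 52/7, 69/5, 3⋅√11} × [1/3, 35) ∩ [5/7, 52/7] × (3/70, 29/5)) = ({5/3, 52/7} × [1/3, 29/5)) ∪ ({-5, -4/7, 7/66, 8/47, 69/5, 3⋅√11} × (-26/9, 7/4))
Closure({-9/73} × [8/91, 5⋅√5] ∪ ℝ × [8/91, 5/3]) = (ℝ × [8/91, 5/3]) ∪ ({-9/73} × [8/91, 5⋅√5])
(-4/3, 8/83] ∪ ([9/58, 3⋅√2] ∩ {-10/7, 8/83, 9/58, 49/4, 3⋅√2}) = (-4/3, 8/83] ∪ {9/58, 3⋅√2}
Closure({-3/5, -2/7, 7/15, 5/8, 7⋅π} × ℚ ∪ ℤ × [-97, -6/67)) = (ℤ × [-97, -6/67]) ∪ ({-3/5, -2/7, 7/15, 5/8, 7⋅π} × ℝ)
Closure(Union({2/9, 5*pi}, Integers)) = Union({2/9, 5*pi}, Integers)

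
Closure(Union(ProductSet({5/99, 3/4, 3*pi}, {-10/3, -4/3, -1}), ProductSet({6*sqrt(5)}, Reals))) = Union(ProductSet({6*sqrt(5)}, Reals), ProductSet({5/99, 3/4, 3*pi}, {-10/3, -4/3, -1}))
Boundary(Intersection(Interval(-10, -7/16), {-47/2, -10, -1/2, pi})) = {-10, -1/2}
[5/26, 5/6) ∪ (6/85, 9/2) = (6/85, 9/2)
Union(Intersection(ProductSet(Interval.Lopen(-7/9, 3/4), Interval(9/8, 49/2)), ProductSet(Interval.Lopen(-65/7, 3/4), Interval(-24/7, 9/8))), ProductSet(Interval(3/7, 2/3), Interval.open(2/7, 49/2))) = Union(ProductSet(Interval.Lopen(-7/9, 3/4), {9/8}), ProductSet(Interval(3/7, 2/3), Interval.open(2/7, 49/2)))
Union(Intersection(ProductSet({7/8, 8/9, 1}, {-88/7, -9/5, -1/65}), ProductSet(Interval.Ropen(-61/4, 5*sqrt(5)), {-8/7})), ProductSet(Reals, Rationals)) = ProductSet(Reals, Rationals)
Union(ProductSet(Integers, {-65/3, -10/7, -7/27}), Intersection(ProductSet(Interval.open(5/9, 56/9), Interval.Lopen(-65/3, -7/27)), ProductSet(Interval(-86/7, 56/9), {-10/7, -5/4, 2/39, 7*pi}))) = Union(ProductSet(Integers, {-65/3, -10/7, -7/27}), ProductSet(Interval.open(5/9, 56/9), {-10/7, -5/4}))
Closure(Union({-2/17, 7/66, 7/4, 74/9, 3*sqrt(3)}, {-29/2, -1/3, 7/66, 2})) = {-29/2, -1/3, -2/17, 7/66, 7/4, 2, 74/9, 3*sqrt(3)}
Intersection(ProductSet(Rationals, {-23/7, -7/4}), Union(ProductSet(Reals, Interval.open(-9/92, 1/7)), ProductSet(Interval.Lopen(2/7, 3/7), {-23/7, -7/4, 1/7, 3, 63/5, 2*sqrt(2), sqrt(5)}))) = ProductSet(Intersection(Interval.Lopen(2/7, 3/7), Rationals), {-23/7, -7/4})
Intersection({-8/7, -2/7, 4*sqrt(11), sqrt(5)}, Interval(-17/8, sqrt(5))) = {-8/7, -2/7, sqrt(5)}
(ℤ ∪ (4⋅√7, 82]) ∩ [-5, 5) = {-5, -4, …, 4}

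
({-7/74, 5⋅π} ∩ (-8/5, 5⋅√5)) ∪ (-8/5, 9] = (-8/5, 9]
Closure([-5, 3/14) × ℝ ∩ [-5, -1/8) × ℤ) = [-5, -1/8] × ℤ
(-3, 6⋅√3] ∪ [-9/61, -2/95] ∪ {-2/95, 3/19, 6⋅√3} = (-3, 6⋅√3]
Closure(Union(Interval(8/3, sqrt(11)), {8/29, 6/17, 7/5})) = Union({8/29, 6/17, 7/5}, Interval(8/3, sqrt(11)))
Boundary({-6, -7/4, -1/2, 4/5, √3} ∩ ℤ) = {-6}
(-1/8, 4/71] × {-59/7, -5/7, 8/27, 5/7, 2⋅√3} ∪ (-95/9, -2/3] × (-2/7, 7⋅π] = ((-95/9, -2/3] × (-2/7, 7⋅π]) ∪ ((-1/8, 4/71] × {-59/7, -5/7, 8/27, 5/7, 2⋅√3})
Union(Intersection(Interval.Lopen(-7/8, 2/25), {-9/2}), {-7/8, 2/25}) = {-7/8, 2/25}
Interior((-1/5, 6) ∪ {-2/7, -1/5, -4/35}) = (-1/5, 6)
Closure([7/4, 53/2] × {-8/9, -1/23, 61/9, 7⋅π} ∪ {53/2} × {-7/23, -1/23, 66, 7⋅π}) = ({53/2} × {-7/23, -1/23, 66, 7⋅π}) ∪ ([7/4, 53/2] × {-8/9, -1/23, 61/9, 7⋅π})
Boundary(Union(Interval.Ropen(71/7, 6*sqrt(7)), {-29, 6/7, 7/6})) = {-29, 6/7, 7/6, 71/7, 6*sqrt(7)}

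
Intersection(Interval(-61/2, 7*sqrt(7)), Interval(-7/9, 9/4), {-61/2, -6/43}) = {-6/43}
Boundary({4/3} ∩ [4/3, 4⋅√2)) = {4/3}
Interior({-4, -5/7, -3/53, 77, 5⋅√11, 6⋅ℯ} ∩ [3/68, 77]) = ∅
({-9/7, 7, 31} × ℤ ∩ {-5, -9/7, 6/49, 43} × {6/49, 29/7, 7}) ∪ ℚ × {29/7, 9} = ({-9/7} × {7}) ∪ (ℚ × {29/7, 9})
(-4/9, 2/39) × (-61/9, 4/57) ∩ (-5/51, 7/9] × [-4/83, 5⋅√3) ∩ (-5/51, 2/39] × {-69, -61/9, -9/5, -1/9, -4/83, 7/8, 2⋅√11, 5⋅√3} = (-5/51, 2/39) × {-4/83}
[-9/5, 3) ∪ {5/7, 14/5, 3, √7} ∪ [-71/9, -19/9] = [-71/9, -19/9] ∪ [-9/5, 3]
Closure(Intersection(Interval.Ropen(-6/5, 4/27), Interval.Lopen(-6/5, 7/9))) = Interval(-6/5, 4/27)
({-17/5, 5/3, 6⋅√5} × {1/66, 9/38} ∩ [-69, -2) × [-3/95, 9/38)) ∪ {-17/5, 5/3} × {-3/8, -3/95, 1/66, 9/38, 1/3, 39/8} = {-17/5, 5/3} × {-3/8, -3/95, 1/66, 9/38, 1/3, 39/8}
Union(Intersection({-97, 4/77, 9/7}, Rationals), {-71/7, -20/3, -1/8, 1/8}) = {-97, -71/7, -20/3, -1/8, 4/77, 1/8, 9/7}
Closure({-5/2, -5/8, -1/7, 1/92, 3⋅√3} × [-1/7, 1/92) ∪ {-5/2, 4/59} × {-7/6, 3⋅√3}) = ({-5/2, 4/59} × {-7/6, 3⋅√3}) ∪ ({-5/2, -5/8, -1/7, 1/92, 3⋅√3} × [-1/7, 1/92])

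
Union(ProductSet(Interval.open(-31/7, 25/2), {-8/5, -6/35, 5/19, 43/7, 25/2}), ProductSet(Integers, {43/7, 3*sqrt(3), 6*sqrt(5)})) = Union(ProductSet(Integers, {43/7, 3*sqrt(3), 6*sqrt(5)}), ProductSet(Interval.open(-31/7, 25/2), {-8/5, -6/35, 5/19, 43/7, 25/2}))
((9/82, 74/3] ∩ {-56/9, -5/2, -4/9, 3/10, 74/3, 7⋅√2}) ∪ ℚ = ℚ ∪ {7⋅√2}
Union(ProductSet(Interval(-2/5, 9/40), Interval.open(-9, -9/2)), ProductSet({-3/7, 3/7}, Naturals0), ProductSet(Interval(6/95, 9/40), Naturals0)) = Union(ProductSet(Interval(-2/5, 9/40), Interval.open(-9, -9/2)), ProductSet(Union({-3/7, 3/7}, Interval(6/95, 9/40)), Naturals0))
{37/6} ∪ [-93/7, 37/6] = [-93/7, 37/6]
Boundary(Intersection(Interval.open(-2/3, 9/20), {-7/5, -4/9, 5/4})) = {-4/9}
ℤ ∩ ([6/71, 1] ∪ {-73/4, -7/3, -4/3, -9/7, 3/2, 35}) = {1} ∪ {35}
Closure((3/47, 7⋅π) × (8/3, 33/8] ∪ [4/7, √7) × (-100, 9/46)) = ({3/47, 7⋅π} × [8/3, 33/8]) ∪ ({4/7, √7} × [-100, 9/46]) ∪ ([3/47, 7⋅π] × {8/3, 33/8}) ∪ ([4/7, √7] × {-100, 9/46}) ∪ ((3/47, 7⋅π) × (8/3, 33/8]) ∪ ([4/7, √7) × (-100, 9/46))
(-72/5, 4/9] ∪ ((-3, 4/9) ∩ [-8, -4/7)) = (-72/5, 4/9]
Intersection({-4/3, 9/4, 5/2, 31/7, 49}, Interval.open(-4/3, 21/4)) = {9/4, 5/2, 31/7}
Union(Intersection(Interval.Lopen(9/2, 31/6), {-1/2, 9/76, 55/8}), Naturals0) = Naturals0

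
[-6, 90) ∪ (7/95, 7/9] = [-6, 90)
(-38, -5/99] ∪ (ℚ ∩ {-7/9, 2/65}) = (-38, -5/99] ∪ {2/65}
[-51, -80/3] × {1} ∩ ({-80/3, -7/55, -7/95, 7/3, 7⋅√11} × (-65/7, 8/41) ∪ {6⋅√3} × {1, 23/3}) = ∅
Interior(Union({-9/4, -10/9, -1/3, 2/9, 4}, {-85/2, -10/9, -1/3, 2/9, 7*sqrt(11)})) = EmptySet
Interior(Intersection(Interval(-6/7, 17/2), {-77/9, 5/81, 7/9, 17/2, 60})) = EmptySet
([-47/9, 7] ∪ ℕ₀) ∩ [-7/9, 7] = [-7/9, 7] ∪ {0, 1, …, 7}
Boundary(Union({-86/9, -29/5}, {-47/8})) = {-86/9, -47/8, -29/5}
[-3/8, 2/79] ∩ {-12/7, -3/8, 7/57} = {-3/8}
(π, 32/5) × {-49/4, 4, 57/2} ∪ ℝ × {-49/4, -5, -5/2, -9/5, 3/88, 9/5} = (ℝ × {-49/4, -5, -5/2, -9/5, 3/88, 9/5}) ∪ ((π, 32/5) × {-49/4, 4, 57/2})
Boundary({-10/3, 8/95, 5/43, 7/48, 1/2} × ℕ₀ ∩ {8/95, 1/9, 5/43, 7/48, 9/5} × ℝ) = {8/95, 5/43, 7/48} × ℕ₀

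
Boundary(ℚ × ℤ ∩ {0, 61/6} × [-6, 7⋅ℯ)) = {0, 61/6} × {-6, -5, …, 19}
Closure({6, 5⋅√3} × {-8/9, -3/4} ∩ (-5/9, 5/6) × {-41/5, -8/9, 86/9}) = ∅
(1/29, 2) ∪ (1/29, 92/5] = (1/29, 92/5]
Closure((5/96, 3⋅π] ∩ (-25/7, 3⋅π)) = [5/96, 3⋅π]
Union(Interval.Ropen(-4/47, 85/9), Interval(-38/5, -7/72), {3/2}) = Union(Interval(-38/5, -7/72), Interval.Ropen(-4/47, 85/9))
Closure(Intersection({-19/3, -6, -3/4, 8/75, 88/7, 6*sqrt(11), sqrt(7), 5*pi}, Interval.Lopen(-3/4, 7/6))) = {8/75}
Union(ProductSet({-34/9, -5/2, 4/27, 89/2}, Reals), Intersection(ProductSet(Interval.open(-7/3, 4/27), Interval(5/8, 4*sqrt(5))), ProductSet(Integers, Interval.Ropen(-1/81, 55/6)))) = Union(ProductSet({-34/9, -5/2, 4/27, 89/2}, Reals), ProductSet(Range(-2, 1, 1), Interval(5/8, 4*sqrt(5))))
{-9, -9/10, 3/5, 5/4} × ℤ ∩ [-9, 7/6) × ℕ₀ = {-9, -9/10, 3/5} × ℕ₀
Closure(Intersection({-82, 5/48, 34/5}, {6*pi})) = EmptySet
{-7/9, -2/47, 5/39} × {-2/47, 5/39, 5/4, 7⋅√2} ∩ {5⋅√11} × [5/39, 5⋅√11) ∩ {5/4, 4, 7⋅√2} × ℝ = ∅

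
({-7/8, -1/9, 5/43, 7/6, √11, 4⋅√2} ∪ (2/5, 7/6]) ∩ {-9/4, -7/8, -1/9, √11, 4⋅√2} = {-7/8, -1/9, √11, 4⋅√2}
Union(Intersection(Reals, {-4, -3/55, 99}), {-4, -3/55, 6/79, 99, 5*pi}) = {-4, -3/55, 6/79, 99, 5*pi}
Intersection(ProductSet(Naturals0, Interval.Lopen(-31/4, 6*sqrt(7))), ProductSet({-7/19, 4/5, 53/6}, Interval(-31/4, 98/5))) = EmptySet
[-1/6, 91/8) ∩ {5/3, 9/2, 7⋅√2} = {5/3, 9/2, 7⋅√2}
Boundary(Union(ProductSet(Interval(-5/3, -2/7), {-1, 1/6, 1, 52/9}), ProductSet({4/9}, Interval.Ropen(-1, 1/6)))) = Union(ProductSet({4/9}, Interval(-1, 1/6)), ProductSet(Interval(-5/3, -2/7), {-1, 1/6, 1, 52/9}))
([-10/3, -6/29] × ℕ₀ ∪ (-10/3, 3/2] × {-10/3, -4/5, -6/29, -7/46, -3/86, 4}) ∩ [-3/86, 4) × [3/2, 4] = [-3/86, 3/2] × {4}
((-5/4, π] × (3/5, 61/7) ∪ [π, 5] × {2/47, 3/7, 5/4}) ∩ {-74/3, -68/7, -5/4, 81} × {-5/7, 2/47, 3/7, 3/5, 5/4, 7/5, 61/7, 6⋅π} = ∅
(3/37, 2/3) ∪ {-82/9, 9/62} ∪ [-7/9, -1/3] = {-82/9} ∪ [-7/9, -1/3] ∪ (3/37, 2/3)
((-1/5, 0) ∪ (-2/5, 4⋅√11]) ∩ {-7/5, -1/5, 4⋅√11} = {-1/5, 4⋅√11}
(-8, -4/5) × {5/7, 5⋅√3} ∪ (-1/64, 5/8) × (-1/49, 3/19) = ((-1/64, 5/8) × (-1/49, 3/19)) ∪ ((-8, -4/5) × {5/7, 5⋅√3})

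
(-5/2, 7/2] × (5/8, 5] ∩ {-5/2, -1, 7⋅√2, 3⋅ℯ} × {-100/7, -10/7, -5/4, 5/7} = {-1} × {5/7}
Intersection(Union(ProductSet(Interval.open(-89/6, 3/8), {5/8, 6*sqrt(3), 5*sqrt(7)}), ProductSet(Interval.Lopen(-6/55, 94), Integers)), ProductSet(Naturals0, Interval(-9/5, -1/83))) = ProductSet(Range(0, 95, 1), Range(-1, 0, 1))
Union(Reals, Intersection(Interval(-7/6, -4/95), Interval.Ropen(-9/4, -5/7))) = Interval(-oo, oo)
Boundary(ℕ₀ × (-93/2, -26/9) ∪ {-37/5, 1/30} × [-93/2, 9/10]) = (ℕ₀ × [-93/2, -26/9]) ∪ ({-37/5, 1/30} × [-93/2, 9/10])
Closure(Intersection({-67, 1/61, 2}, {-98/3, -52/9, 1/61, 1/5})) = {1/61}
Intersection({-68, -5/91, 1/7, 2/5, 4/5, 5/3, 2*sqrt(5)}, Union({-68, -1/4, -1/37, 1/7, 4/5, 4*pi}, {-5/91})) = {-68, -5/91, 1/7, 4/5}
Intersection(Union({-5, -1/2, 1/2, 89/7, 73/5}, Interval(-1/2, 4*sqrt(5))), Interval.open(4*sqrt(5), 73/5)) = {89/7}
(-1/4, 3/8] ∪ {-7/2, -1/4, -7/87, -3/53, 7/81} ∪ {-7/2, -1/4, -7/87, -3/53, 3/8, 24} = {-7/2, 24} ∪ [-1/4, 3/8]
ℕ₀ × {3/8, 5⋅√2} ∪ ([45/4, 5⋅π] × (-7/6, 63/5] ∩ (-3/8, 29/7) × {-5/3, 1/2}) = ℕ₀ × {3/8, 5⋅√2}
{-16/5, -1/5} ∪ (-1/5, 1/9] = {-16/5} ∪ [-1/5, 1/9]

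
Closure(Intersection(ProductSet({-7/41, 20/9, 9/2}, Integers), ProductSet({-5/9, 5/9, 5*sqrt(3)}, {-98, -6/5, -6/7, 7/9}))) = EmptySet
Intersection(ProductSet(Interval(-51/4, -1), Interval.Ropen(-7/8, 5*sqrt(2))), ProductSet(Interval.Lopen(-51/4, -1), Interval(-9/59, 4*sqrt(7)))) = ProductSet(Interval.Lopen(-51/4, -1), Interval.Ropen(-9/59, 5*sqrt(2)))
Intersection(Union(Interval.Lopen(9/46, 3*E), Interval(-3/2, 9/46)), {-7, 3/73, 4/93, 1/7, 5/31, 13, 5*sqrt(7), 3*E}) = {3/73, 4/93, 1/7, 5/31, 3*E}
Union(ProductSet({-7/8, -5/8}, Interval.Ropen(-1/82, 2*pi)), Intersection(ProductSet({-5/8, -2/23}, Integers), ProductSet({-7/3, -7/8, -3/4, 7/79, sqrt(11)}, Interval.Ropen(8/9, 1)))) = ProductSet({-7/8, -5/8}, Interval.Ropen(-1/82, 2*pi))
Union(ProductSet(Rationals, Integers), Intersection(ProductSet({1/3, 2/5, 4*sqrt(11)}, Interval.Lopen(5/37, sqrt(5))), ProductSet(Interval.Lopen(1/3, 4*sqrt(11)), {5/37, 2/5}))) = Union(ProductSet({2/5, 4*sqrt(11)}, {2/5}), ProductSet(Rationals, Integers))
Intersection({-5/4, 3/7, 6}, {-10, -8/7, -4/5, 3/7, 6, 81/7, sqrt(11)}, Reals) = {3/7, 6}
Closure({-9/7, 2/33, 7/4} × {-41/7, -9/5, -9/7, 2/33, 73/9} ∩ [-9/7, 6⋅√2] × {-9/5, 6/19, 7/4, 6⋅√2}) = {-9/7, 2/33, 7/4} × {-9/5}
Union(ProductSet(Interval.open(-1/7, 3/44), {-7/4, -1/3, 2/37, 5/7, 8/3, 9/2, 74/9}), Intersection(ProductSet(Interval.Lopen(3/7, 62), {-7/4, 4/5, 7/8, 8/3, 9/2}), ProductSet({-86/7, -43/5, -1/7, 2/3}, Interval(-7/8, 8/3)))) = Union(ProductSet({2/3}, {4/5, 7/8, 8/3}), ProductSet(Interval.open(-1/7, 3/44), {-7/4, -1/3, 2/37, 5/7, 8/3, 9/2, 74/9}))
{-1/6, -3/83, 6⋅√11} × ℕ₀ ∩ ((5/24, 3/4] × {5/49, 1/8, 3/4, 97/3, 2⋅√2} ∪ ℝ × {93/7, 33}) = {-1/6, -3/83, 6⋅√11} × {33}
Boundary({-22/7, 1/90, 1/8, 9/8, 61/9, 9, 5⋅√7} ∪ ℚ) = ℝ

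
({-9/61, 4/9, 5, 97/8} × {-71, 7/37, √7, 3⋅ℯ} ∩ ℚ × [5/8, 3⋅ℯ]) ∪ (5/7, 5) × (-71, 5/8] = ((5/7, 5) × (-71, 5/8]) ∪ ({-9/61, 4/9, 5, 97/8} × {√7, 3⋅ℯ})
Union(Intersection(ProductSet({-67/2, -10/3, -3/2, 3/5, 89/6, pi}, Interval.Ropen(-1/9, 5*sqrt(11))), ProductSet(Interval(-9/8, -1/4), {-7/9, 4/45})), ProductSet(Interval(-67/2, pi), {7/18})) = ProductSet(Interval(-67/2, pi), {7/18})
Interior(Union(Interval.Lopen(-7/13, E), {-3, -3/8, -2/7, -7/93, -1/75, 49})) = Interval.open(-7/13, E)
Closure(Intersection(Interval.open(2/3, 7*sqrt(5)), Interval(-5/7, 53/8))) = Interval(2/3, 53/8)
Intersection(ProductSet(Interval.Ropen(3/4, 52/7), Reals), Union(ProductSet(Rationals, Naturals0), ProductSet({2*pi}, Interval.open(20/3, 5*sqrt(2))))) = Union(ProductSet({2*pi}, Interval.open(20/3, 5*sqrt(2))), ProductSet(Intersection(Interval.Ropen(3/4, 52/7), Rationals), Naturals0))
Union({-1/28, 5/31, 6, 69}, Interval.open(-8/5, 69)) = Interval.Lopen(-8/5, 69)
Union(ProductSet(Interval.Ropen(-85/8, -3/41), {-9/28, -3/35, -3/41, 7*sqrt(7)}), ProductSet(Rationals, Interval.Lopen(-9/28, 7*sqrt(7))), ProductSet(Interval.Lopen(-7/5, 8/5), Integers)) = Union(ProductSet(Interval.Ropen(-85/8, -3/41), {-9/28, -3/35, -3/41, 7*sqrt(7)}), ProductSet(Interval.Lopen(-7/5, 8/5), Integers), ProductSet(Rationals, Interval.Lopen(-9/28, 7*sqrt(7))))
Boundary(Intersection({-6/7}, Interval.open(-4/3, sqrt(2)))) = {-6/7}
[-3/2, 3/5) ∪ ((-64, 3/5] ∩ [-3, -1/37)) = [-3, 3/5)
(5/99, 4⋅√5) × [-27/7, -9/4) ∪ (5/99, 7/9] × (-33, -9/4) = ((5/99, 7/9] × (-33, -9/4)) ∪ ((5/99, 4⋅√5) × [-27/7, -9/4))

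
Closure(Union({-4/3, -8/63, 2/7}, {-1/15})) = {-4/3, -8/63, -1/15, 2/7}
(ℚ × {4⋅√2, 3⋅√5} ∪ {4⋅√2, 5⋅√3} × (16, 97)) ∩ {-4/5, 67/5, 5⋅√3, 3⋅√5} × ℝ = ({5⋅√3} × (16, 97)) ∪ ({-4/5, 67/5} × {4⋅√2, 3⋅√5})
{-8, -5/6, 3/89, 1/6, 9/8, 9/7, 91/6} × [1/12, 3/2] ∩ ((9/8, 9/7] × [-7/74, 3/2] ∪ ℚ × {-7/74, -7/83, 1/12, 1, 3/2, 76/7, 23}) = ({9/7} × [1/12, 3/2]) ∪ ({-8, -5/6, 3/89, 1/6, 9/8, 9/7, 91/6} × {1/12, 1, 3/2})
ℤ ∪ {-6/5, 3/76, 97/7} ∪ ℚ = ℚ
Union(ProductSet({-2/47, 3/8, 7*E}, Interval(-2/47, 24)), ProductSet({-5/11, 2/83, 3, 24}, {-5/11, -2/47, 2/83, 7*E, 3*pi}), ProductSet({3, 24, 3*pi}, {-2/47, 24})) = Union(ProductSet({-2/47, 3/8, 7*E}, Interval(-2/47, 24)), ProductSet({3, 24, 3*pi}, {-2/47, 24}), ProductSet({-5/11, 2/83, 3, 24}, {-5/11, -2/47, 2/83, 7*E, 3*pi}))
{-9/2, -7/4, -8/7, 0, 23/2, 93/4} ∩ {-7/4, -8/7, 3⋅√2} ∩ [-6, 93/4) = {-7/4, -8/7}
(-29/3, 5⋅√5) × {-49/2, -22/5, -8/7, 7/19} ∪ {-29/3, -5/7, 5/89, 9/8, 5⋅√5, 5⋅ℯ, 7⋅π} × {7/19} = ((-29/3, 5⋅√5) × {-49/2, -22/5, -8/7, 7/19}) ∪ ({-29/3, -5/7, 5/89, 9/8, 5⋅√5, 5⋅ℯ, 7⋅π} × {7/19})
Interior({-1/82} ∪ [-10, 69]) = (-10, 69)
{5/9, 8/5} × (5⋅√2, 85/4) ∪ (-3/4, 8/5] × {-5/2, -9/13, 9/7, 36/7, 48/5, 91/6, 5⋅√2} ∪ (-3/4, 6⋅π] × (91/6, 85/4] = ({5/9, 8/5} × (5⋅√2, 85/4)) ∪ ((-3/4, 6⋅π] × (91/6, 85/4]) ∪ ((-3/4, 8/5] × {-5/2, -9/13, 9/7, 36/7, 48/5, 91/6, 5⋅√2})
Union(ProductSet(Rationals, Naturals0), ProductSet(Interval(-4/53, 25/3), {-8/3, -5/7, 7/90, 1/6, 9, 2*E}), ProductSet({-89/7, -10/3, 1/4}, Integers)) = Union(ProductSet({-89/7, -10/3, 1/4}, Integers), ProductSet(Interval(-4/53, 25/3), {-8/3, -5/7, 7/90, 1/6, 9, 2*E}), ProductSet(Rationals, Naturals0))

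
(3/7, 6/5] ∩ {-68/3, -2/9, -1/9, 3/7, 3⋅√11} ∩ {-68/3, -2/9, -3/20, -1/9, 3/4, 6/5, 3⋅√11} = ∅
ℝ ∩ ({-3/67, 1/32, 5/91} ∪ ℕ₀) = {-3/67, 1/32, 5/91} ∪ ℕ₀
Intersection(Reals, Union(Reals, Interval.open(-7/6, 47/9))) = Reals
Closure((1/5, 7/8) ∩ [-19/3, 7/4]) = [1/5, 7/8]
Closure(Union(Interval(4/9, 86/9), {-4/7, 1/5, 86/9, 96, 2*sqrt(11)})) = Union({-4/7, 1/5, 96}, Interval(4/9, 86/9))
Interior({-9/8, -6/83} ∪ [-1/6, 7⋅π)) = (-1/6, 7⋅π)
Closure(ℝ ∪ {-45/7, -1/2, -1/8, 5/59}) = ℝ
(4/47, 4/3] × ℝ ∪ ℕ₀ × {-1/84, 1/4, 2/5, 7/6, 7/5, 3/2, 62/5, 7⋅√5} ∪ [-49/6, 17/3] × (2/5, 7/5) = ((4/47, 4/3] × ℝ) ∪ ([-49/6, 17/3] × (2/5, 7/5)) ∪ (ℕ₀ × {-1/84, 1/4, 2/5, 7/6, 7/5, 3/2, 62/5, 7⋅√5})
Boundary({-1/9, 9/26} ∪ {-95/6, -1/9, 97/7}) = {-95/6, -1/9, 9/26, 97/7}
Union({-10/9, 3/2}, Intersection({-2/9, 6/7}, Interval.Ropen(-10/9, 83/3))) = {-10/9, -2/9, 6/7, 3/2}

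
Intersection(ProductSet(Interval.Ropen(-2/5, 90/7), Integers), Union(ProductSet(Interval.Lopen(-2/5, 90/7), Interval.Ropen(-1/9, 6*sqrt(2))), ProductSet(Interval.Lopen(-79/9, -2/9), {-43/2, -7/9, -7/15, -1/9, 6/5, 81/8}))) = ProductSet(Interval.open(-2/5, 90/7), Range(0, 9, 1))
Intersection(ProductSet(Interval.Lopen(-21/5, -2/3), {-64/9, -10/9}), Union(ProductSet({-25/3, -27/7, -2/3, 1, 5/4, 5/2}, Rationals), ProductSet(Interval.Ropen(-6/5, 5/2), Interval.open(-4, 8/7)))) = Union(ProductSet({-27/7, -2/3}, {-64/9, -10/9}), ProductSet(Interval(-6/5, -2/3), {-10/9}))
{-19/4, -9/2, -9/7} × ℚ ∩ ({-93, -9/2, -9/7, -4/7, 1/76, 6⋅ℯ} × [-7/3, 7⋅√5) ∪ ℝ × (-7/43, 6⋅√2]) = ({-9/2, -9/7} × (ℚ ∩ [-7/3, 7⋅√5))) ∪ ({-19/4, -9/2, -9/7} × (ℚ ∩ (-7/43, 6⋅√2]))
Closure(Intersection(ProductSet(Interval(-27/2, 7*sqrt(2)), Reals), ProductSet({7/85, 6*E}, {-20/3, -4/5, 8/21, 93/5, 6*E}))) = ProductSet({7/85}, {-20/3, -4/5, 8/21, 93/5, 6*E})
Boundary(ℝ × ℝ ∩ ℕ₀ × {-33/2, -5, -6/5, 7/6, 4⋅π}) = ℕ₀ × {-33/2, -5, -6/5, 7/6, 4⋅π}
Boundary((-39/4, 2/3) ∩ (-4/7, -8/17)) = {-4/7, -8/17}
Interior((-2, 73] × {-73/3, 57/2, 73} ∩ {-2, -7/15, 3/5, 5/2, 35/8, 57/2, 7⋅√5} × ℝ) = ∅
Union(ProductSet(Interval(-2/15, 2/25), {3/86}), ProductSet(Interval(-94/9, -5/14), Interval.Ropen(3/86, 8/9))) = Union(ProductSet(Interval(-94/9, -5/14), Interval.Ropen(3/86, 8/9)), ProductSet(Interval(-2/15, 2/25), {3/86}))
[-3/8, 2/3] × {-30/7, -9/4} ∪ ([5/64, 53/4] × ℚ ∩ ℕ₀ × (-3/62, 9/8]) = ([-3/8, 2/3] × {-30/7, -9/4}) ∪ ({1, 2, …, 13} × (ℚ ∩ (-3/62, 9/8]))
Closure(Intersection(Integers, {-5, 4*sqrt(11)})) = {-5}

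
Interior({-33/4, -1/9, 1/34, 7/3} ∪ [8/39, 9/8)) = (8/39, 9/8)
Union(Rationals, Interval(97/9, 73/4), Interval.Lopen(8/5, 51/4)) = Union(Interval(8/5, 73/4), Rationals)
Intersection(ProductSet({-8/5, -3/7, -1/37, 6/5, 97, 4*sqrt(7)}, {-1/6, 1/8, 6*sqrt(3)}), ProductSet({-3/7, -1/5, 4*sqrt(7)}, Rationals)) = ProductSet({-3/7, 4*sqrt(7)}, {-1/6, 1/8})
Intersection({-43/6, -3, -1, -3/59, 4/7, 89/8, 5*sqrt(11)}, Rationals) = {-43/6, -3, -1, -3/59, 4/7, 89/8}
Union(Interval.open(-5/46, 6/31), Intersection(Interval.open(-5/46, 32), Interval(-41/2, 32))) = Interval.open(-5/46, 32)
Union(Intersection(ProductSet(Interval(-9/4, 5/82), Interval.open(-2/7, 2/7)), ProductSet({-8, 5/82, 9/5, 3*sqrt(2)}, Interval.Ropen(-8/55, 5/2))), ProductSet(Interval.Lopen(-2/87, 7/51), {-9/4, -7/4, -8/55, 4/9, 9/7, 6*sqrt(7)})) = Union(ProductSet({5/82}, Interval.Ropen(-8/55, 2/7)), ProductSet(Interval.Lopen(-2/87, 7/51), {-9/4, -7/4, -8/55, 4/9, 9/7, 6*sqrt(7)}))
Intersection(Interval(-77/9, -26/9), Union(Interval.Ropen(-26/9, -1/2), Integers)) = Union({-26/9}, Range(-8, -2, 1))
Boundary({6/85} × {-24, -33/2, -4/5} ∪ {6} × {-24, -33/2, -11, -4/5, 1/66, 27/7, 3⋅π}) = ({6/85} × {-24, -33/2, -4/5}) ∪ ({6} × {-24, -33/2, -11, -4/5, 1/66, 27/7, 3⋅π})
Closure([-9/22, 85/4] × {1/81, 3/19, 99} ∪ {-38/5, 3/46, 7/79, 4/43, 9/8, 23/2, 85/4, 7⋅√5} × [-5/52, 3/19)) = ([-9/22, 85/4] × {1/81, 3/19, 99}) ∪ ({-38/5, 3/46, 7/79, 4/43, 9/8, 23/2, 85/4, 7⋅√5} × [-5/52, 3/19])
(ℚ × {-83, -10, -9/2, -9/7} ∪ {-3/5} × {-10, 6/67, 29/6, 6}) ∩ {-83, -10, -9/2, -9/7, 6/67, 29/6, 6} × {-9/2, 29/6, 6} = {-83, -10, -9/2, -9/7, 6/67, 29/6, 6} × {-9/2}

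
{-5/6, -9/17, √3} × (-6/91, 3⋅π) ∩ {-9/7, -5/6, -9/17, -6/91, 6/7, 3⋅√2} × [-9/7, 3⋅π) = {-5/6, -9/17} × (-6/91, 3⋅π)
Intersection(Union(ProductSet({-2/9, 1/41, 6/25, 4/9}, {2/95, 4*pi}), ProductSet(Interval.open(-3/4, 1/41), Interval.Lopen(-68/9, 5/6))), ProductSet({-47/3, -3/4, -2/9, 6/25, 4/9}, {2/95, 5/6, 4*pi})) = Union(ProductSet({-2/9}, {2/95, 5/6}), ProductSet({-2/9, 6/25, 4/9}, {2/95, 4*pi}))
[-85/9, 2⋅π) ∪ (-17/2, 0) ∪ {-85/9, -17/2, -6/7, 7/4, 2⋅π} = [-85/9, 2⋅π]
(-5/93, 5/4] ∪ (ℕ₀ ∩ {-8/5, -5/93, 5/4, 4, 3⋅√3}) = (-5/93, 5/4] ∪ {4}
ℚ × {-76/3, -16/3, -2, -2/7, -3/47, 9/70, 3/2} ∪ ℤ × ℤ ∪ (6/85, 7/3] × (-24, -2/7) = (ℤ × ℤ) ∪ (ℚ × {-76/3, -16/3, -2, -2/7, -3/47, 9/70, 3/2}) ∪ ((6/85, 7/3] × (-24, -2/7))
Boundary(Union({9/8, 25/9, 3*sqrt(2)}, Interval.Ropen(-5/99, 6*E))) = {-5/99, 6*E}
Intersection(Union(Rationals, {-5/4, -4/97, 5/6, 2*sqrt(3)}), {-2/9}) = {-2/9}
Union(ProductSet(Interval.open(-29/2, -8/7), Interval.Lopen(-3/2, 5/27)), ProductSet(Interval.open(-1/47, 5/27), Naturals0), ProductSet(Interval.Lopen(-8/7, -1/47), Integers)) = Union(ProductSet(Interval.open(-29/2, -8/7), Interval.Lopen(-3/2, 5/27)), ProductSet(Interval.Lopen(-8/7, -1/47), Integers), ProductSet(Interval.open(-1/47, 5/27), Naturals0))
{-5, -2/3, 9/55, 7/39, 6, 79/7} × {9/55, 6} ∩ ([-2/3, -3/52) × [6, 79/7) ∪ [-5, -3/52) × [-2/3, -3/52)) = {-2/3} × {6}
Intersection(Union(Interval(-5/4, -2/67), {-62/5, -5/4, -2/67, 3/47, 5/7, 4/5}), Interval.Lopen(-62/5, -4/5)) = Interval(-5/4, -4/5)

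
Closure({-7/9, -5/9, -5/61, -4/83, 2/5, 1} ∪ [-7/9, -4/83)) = [-7/9, -4/83] ∪ {2/5, 1}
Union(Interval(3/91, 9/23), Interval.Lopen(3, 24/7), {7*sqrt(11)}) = Union({7*sqrt(11)}, Interval(3/91, 9/23), Interval.Lopen(3, 24/7))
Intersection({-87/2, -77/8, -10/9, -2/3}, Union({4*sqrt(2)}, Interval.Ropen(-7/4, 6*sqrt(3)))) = {-10/9, -2/3}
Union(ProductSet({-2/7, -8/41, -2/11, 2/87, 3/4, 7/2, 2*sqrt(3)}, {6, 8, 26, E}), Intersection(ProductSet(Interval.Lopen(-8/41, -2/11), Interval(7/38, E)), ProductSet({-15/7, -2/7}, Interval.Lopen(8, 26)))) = ProductSet({-2/7, -8/41, -2/11, 2/87, 3/4, 7/2, 2*sqrt(3)}, {6, 8, 26, E})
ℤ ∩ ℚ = ℤ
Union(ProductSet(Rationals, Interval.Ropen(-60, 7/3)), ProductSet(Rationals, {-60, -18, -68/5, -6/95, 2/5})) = ProductSet(Rationals, Interval.Ropen(-60, 7/3))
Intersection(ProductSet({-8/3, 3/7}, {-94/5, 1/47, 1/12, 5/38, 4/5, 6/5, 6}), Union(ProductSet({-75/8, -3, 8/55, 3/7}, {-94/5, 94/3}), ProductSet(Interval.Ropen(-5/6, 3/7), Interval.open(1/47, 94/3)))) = ProductSet({3/7}, {-94/5})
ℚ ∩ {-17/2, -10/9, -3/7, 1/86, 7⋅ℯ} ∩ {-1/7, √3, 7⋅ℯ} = ∅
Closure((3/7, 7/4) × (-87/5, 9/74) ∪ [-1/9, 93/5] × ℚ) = ((3/7, 7/4) × (-87/5, 9/74)) ∪ (([-1/9, 3/7] ∪ [7/4, 93/5]) × ℝ) ∪ ([-1/9, 93/5] × (ℚ ∪ (-∞, -87/5] ∪ [9/74, ∞)))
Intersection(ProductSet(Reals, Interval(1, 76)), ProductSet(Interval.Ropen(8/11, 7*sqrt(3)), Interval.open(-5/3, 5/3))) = ProductSet(Interval.Ropen(8/11, 7*sqrt(3)), Interval.Ropen(1, 5/3))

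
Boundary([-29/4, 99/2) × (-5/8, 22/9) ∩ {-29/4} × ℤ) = {-29/4} × {0, 1, 2}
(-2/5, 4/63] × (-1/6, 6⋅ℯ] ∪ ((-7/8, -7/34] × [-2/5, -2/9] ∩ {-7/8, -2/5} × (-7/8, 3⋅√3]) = ({-2/5} × [-2/5, -2/9]) ∪ ((-2/5, 4/63] × (-1/6, 6⋅ℯ])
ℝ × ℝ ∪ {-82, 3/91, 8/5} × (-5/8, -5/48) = ℝ × ℝ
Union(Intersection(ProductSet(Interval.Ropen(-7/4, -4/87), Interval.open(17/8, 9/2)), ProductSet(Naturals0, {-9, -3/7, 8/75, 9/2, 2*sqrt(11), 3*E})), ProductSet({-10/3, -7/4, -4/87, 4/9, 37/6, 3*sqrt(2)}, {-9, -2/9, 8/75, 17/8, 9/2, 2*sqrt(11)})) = ProductSet({-10/3, -7/4, -4/87, 4/9, 37/6, 3*sqrt(2)}, {-9, -2/9, 8/75, 17/8, 9/2, 2*sqrt(11)})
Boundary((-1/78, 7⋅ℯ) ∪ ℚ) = (-∞, -1/78] ∪ [7⋅ℯ, ∞)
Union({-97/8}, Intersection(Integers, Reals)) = Union({-97/8}, Integers)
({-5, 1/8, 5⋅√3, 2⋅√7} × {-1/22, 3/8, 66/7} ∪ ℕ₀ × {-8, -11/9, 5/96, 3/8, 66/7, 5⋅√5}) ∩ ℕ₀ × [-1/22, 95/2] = ℕ₀ × {5/96, 3/8, 66/7, 5⋅√5}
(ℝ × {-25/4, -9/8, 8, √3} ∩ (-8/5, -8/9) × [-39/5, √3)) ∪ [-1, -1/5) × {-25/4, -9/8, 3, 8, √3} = ((-8/5, -8/9) × {-25/4, -9/8}) ∪ ([-1, -1/5) × {-25/4, -9/8, 3, 8, √3})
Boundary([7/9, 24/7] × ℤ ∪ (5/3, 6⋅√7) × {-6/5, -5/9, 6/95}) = ([7/9, 24/7] × ℤ) ∪ ([5/3, 6⋅√7] × {-6/5, -5/9, 6/95})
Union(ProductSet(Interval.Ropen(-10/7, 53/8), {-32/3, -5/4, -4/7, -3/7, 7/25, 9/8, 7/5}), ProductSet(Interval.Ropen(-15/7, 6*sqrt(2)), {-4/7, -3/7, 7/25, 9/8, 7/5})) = Union(ProductSet(Interval.Ropen(-15/7, 6*sqrt(2)), {-4/7, -3/7, 7/25, 9/8, 7/5}), ProductSet(Interval.Ropen(-10/7, 53/8), {-32/3, -5/4, -4/7, -3/7, 7/25, 9/8, 7/5}))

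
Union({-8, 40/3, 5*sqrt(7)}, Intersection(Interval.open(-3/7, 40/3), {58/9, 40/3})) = {-8, 58/9, 40/3, 5*sqrt(7)}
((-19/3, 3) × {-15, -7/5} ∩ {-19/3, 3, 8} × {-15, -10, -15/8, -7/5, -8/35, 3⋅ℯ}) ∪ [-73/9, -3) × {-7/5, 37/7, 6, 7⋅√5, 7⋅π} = [-73/9, -3) × {-7/5, 37/7, 6, 7⋅√5, 7⋅π}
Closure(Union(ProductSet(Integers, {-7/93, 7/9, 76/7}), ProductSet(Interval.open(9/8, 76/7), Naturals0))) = Union(ProductSet(Integers, {-7/93, 7/9, 76/7}), ProductSet(Interval(9/8, 76/7), Naturals0))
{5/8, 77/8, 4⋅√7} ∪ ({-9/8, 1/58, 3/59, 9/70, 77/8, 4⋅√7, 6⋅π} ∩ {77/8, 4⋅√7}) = {5/8, 77/8, 4⋅√7}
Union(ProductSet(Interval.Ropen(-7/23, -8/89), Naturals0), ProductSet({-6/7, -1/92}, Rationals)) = Union(ProductSet({-6/7, -1/92}, Rationals), ProductSet(Interval.Ropen(-7/23, -8/89), Naturals0))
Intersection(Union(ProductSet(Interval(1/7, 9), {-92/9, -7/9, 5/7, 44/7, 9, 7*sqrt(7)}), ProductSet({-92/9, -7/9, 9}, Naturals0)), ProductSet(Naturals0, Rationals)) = Union(ProductSet({9}, Naturals0), ProductSet(Range(1, 10, 1), {-92/9, -7/9, 5/7, 44/7, 9}))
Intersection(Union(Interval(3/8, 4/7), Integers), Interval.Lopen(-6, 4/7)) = Union(Interval(3/8, 4/7), Range(-5, 1, 1))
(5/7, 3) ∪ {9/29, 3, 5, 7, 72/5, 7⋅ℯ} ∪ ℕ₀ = ℕ₀ ∪ {9/29, 72/5, 7⋅ℯ} ∪ (5/7, 3]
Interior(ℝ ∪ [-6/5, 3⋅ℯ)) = (-∞, ∞)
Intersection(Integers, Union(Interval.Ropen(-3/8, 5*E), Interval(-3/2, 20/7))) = Range(-1, 14, 1)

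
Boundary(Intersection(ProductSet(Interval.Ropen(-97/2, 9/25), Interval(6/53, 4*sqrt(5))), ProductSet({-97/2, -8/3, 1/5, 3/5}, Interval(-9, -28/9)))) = EmptySet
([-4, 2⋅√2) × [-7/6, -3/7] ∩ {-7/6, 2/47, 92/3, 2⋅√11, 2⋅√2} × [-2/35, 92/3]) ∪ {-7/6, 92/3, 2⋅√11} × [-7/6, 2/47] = {-7/6, 92/3, 2⋅√11} × [-7/6, 2/47]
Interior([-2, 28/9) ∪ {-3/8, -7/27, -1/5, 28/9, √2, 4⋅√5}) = (-2, 28/9)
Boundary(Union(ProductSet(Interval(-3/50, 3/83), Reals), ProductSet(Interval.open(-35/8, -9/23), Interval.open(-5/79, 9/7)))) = Union(ProductSet({-35/8, -9/23}, Interval(-5/79, 9/7)), ProductSet({-3/50, 3/83}, Interval(-oo, oo)), ProductSet(Interval(-35/8, -9/23), {-5/79, 9/7}))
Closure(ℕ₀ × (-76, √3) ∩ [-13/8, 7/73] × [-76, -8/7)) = {0} × [-76, -8/7]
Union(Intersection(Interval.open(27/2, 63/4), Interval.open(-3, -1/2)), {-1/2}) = {-1/2}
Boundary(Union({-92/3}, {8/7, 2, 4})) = {-92/3, 8/7, 2, 4}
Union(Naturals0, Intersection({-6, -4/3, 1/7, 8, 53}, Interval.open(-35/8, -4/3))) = Naturals0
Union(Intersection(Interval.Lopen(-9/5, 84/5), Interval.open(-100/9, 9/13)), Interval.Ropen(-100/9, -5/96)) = Interval.Ropen(-100/9, 9/13)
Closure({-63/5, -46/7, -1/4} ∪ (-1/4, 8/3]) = {-63/5, -46/7} ∪ [-1/4, 8/3]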